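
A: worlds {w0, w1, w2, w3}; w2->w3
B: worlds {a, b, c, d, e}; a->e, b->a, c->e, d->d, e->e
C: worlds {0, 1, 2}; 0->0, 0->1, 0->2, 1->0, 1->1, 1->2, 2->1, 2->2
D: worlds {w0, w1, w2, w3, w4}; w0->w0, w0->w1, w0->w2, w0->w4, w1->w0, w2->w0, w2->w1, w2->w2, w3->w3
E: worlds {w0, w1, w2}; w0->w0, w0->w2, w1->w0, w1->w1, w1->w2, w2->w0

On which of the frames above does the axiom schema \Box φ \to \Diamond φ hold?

B, C, E

The schema corresponds to seriality: \forall x \exists y Rxy.
A: fails — world w0 has no successor.
B: condition met.
C: condition met.
D: fails — world w4 has no successor.
E: condition met.
Valid on: B, C, E.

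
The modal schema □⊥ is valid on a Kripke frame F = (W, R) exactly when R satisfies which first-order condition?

emptiness of R

□⊥ is valid iff no world has any successor (otherwise □⊥ fails at any world with one).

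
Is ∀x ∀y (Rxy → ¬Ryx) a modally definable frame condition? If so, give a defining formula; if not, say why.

No

Modal frame validity is preserved under surjective bounded morphisms.
The 3-cycle (worlds a,b,c with a→b→c→a) is asymmetric. Mapping every world to a single reflexive point • is a surjective bounded morphism, and the reflexive point is not asymmetric (R•• but asymmetry requires ¬R••).
So the class is not modally definable.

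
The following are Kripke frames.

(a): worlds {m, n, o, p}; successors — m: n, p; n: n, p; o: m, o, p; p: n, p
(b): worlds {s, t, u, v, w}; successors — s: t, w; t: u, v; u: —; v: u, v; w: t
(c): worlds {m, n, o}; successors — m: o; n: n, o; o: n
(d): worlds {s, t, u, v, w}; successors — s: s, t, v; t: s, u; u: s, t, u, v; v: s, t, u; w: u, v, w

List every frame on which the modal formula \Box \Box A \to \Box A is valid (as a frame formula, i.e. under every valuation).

(a), (d)

Frame correspondent (Sahlqvist): \forall x \forall y (Rxy \to \exists z (Rxz \wedge Rzy)) — i.e. density.
(a): condition met.
(b): fails — Rwt but no z with Rwz and Rzt.
(c): fails — Rmo but no z with Rmz and Rzo.
(d): condition met.
Valid on: (a), (d).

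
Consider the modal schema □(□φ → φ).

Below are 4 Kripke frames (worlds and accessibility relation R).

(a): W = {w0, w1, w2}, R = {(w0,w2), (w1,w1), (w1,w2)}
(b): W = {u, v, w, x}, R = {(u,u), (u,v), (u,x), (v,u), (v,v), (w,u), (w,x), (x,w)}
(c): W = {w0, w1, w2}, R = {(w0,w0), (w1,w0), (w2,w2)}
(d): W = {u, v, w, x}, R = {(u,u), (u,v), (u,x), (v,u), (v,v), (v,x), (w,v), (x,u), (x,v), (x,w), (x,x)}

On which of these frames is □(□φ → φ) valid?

(c)

The schema corresponds to shift-reflexivity: ∀x ∀y (Rxy → Ryy).
(a): fails — Rw1w2 but not Rw2w2.
(b): fails — Rxw but not Rww.
(c): condition met.
(d): fails — Rxw but not Rww.
Valid on: (c).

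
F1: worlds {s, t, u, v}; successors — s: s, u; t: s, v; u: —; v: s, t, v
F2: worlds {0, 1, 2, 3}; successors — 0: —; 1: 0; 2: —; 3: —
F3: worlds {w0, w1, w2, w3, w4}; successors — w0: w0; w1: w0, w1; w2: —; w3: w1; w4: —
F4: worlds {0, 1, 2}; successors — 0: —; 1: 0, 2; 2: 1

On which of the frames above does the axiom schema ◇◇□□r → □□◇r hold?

The schema corresponds to a generalized confluence (Geach) condition: ∀x ∀y ∀z ((xR²y ∧ xR²z) → ∃w (yR²w ∧ zRw)).
F1: fails — sR²s, sR²u but no w with sR²w and uRw.
F2: holds.
F3: holds.
F4: fails — 1R²1, 1R²1 but no w with 1R²w and 1Rw.
Valid on: F2, F3.

F2, F3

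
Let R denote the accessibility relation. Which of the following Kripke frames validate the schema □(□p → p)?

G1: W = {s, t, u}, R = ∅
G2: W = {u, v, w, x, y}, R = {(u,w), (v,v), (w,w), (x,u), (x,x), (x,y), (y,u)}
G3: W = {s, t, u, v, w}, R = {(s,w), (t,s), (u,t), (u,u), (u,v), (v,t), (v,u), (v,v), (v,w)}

The schema corresponds to shift-reflexivity: ∀x ∀y (Rxy → Ryy).
G1: holds.
G2: fails — Rxu but not Ruu.
G3: fails — Rut but not Rtt.

G1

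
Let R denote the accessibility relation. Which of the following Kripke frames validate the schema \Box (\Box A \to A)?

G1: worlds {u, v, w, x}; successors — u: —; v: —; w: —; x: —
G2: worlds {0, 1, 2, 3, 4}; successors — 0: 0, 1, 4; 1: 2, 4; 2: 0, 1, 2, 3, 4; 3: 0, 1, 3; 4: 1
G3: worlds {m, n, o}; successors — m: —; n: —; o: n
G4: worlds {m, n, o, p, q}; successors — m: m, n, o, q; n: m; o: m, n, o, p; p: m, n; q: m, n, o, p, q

Frame correspondent (Sahlqvist): \forall x \forall y (Rxy \to Ryy) — i.e. shift-reflexivity.
G1: holds.
G2: fails — R31 but not R11.
G3: fails — Ron but not Rnn.
G4: fails — Ron but not Rnn.
Valid on: G1.

G1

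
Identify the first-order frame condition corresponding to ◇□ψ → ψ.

symmetry: ∀x ∀y (Rxy → Ryx)

Replacing ψ by ¬ψ and contraposing gives the equivalent schema ψ → □◇ψ.
Suppose ψ→□◇ψ is valid. Take Rxy and set V(ψ)={x}. Then ψ at x, so □◇ψ at x, so ◇ψ at y, so some z with Ryz has ψ; z=x, i.e. Ryx.
Conversely, any frame satisfying ∀x ∀y (Rxy → Ryx) validates the schema.
So the correspondent is symmetry.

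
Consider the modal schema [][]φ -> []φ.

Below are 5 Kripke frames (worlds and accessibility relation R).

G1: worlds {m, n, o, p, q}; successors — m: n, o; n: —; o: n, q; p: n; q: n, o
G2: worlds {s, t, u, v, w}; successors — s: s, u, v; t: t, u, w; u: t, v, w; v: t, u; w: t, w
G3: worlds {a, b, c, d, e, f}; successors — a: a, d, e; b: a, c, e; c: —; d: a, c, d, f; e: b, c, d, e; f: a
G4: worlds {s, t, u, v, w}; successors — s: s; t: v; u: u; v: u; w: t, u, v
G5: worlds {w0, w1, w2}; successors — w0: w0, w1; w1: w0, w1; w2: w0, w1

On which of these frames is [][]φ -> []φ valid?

Frame correspondent (Sahlqvist): forall x forall y (Rxy -> exists z (Rxz & Rzy)) — i.e. density.
G1: fails — Rpn but no z with Rpz and Rzn.
G2: fails — Ruv but no z with Ruz and Rzv.
G3: ✓.
G4: fails — Rwt but no z with Rwz and Rzt.
G5: ✓.

G3, G5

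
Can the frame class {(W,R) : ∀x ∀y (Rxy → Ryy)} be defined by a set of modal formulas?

The condition is shift-reflexivity. A defining modal formula is □(□r → r).
Suppose □(□r→r) is valid. Take Rxy and set V(r)={w : Ryw}. Then at y, □r holds; since □(□r→r) at x, □r→r at y, so r at y, i.e. Ryy.

Definable; □(□r → r) defines it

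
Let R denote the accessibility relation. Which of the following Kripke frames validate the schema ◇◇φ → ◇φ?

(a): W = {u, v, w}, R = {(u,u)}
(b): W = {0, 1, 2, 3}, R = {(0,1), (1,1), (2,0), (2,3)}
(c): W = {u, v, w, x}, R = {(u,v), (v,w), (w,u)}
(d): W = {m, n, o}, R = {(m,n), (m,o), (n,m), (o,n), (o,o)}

Frame correspondent (Sahlqvist): ∀x ∀y ∀z (Rxy ∧ Ryz → Rxz) — i.e. transitivity.
(a): holds.
(b): fails — R20 and R01 but not R21.
(c): fails — Ruv and Rvw but not Ruw.
(d): fails — Ron and Rnm but not Rom.

(a)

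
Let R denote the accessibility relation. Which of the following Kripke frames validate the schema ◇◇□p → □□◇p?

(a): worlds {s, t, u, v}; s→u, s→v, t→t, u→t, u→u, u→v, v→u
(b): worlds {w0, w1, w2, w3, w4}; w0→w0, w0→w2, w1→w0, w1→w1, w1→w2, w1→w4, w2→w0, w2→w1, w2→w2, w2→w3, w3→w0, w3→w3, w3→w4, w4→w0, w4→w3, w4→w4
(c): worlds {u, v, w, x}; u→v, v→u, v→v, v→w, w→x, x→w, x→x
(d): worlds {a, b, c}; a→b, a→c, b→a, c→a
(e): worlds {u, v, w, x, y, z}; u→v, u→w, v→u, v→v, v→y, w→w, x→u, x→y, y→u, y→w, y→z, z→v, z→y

(b), (d)

This is the axiom for a generalized confluence (Geach) condition; its first-order frame correspondent is ∀x ∀y ∀z ((xR²y ∧ xR²z) → ∃w (yRw ∧ zRw)).
(a): fails — sR²t, sR²v but no w with tRw and vRw.
(b): condition met.
(c): fails — uR²u, uR²w but no t with uRt and wRt.
(d): condition met.
(e): fails — uR²v, uR²w but no t with vRt and wRt.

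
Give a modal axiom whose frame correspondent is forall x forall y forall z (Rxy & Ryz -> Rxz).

□ψ → □□ψ

A defining formula is □ψ → □□ψ (the 4 axiom).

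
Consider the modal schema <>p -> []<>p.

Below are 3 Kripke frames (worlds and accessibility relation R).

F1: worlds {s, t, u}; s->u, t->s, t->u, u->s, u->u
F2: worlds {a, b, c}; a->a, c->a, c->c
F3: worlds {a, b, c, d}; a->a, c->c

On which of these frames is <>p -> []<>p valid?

F3

This is the axiom for the Euclidean property; its first-order frame correspondent is forall x forall y forall z (Rxy & Rxz -> Ryz).
F1: fails — Rts and Rts but not Rss.
F2: fails — Rca and Rcc but not Rac.
F3: satisfies the condition.
Valid on: F3.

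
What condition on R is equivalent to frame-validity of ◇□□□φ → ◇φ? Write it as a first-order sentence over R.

This is a Sahlqvist (Geach-type) schema ◇^1□^3φ → □^0◇^1φ.
Minimal-valuation argument: fix x; take any y with xR^1y and any z with xR^0z. Set V(φ) to the set of worlds R-reachable from y in exactly 3 steps. Then □^3φ holds at y, so the antecedent holds at x; validity forces ◇^1φ at z, giving a w with zR^1w and yR^3w.
First-order correspondent: ∀x ∀y (xRy → ∃w (yR³w ∧ xRw)).

∀x ∀y (xRy → ∃w (yR³w ∧ xRw))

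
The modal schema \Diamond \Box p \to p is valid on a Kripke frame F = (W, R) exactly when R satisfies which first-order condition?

Symmetry

Equivalently (dual form): p → □◇p.
Suppose p→□◇p is valid. Take Rxy and set V(p)={x}. Then p at x, so □◇p at x, so ◇p at y, so some z with Ryz has p; z=x, i.e. Ryx.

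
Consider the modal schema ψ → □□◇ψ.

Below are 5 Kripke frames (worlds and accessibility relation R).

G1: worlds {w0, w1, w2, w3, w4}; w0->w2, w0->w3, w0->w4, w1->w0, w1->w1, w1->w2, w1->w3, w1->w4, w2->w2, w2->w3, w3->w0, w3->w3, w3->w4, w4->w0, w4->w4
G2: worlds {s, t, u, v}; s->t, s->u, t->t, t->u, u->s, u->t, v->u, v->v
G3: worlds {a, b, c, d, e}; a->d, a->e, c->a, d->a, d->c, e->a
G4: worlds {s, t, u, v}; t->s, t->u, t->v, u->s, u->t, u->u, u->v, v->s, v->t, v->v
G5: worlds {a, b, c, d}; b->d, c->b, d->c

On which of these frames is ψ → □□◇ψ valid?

Frame correspondent (Sahlqvist): ∀x ∀z (xR²z → ∃w (x = w ∧ zRw)) — i.e. a generalized confluence (Geach) condition.
G1: fails — w0R²w0 but no w with w0=w and w0Rw.
G2: fails — sR²s but no w with s=w and sRw.
G3: fails — aR²a but no w with a=w and aRw.
G4: fails — tR²s but no w with t=w and sRw.
G5: condition met.
Valid on: G5.

G5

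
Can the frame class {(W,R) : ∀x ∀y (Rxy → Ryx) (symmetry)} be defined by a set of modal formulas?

The condition is symmetry. A defining modal formula is p → □◇p.

Yes, by p → □◇p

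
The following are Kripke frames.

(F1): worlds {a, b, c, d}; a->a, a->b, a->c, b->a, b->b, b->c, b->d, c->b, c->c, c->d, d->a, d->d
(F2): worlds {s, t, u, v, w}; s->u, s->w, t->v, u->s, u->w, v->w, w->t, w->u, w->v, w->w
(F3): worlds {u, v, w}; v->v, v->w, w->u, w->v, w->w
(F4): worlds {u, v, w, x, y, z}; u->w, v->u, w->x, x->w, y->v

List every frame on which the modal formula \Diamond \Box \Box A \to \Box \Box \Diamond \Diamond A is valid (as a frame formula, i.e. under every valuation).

(F1), (F2)

The schema corresponds to a generalized confluence (Geach) condition: \forall x \forall y \forall z ((xRy \wedge x R^2 z) \to \exists w (y R^2 w \wedge z R^2 w)).
(F1): satisfies the condition.
(F2): satisfies the condition.
(F3): fails — vRv, vR²u but no t with vR²t and uR²t.
(F4): fails — uRw, uR²x but no t with wR²t and xR²t.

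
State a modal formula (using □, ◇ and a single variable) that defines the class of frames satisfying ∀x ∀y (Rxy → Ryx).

p → □◇p

A defining formula is p → □◇p (the B axiom).
Suppose p→□◇p is valid. Take Rxy and set V(p)={x}. Then p at x, so □◇p at x, so ◇p at y, so some z with Ryz has p; z=x, i.e. Ryx.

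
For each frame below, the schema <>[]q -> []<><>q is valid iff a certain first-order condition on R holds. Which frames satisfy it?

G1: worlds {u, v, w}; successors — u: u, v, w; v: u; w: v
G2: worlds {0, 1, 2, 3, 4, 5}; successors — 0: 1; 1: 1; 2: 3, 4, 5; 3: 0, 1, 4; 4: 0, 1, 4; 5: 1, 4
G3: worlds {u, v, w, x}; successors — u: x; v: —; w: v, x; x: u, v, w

The schema corresponds to a generalized confluence (Geach) condition: forall x forall y forall z ((xRy & xRz) -> exists w (yRw & z R^2 w)).
G1: fails — uRw, uRw but no t with wRt and wR²t.
G2: condition met.
G3: fails — wRv, wRv but no t with vRt and vR²t.

G2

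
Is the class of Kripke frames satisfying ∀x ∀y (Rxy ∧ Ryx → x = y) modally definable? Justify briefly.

No — not modally definable

If a class were modally definable it would be closed under surjective bounded morphisms (Goldblatt–Thomason).
The 8-cycle (worlds a,b,c,d,e,f,g,h with a→b→c→d→e→f→g→h→a) is antisymmetric. Sending even-indexed worlds to s and odd-indexed worlds to t is a surjective bounded morphism onto the two-world frame with s↔t, which is not antisymmetric.
So the class is not modally definable.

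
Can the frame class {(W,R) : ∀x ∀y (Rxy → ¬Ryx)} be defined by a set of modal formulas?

Not modally definable

Any modally definable frame class is closed under surjective bounded morphisms.
The 4-cycle (worlds a,b,c,d with a→b→c→d→a) is asymmetric. Mapping every world to a single reflexive point • is a surjective bounded morphism, and the reflexive point is not asymmetric (R•• but asymmetry requires ¬R••).
So the class is not modally definable.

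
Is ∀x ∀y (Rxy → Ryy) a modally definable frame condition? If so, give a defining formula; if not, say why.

Yes: it is shift-reflexivity, defined by the T□ schema □(□p → p).
Suppose □(□p→p) is valid. Take Rxy and set V(p)={w : Ryw}. Then at y, □p holds; since □(□p→p) at x, □p→p at y, so p at y, i.e. Ryy.

Yes, by □(□p → p)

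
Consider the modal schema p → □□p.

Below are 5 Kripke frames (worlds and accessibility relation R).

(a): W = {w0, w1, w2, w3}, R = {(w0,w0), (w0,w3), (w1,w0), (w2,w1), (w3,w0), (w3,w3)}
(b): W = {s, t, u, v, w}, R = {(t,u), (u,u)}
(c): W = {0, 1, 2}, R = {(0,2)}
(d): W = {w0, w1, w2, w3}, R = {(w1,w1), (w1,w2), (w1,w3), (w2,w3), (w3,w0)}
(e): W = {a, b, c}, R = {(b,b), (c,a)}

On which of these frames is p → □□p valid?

The schema corresponds to a generalized confluence (Geach) condition: ∀x ∀z (xR²z → ∃w (x = w ∧ z = w)).
(a): fails — w0R²w3 but w0 ≠ w3.
(b): fails — tR²u but t ≠ u.
(c): holds.
(d): fails — w1R²w0 but w1 ≠ w0.
(e): holds.
Valid on: (c), (e).

(c), (e)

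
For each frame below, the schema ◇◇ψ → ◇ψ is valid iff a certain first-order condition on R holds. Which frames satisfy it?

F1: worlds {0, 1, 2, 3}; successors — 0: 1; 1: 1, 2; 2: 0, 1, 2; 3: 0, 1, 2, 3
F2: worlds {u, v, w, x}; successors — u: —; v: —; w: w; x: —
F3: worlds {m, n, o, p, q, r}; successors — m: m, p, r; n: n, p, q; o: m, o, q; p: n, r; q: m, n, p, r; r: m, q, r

F2

The schema corresponds to transitivity: ∀x ∀y ∀z (Rxy ∧ Ryz → Rxz).
F1: fails — R12 and R20 but not R10.
F2: satisfies the condition.
F3: fails — Rom and Rmr but not Ror.
Valid on: F2.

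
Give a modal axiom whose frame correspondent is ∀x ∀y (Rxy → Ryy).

A defining formula is □(□q → q) (the T□ axiom).
Suppose □(□q→q) is valid. Take Rxy and set V(q)={w : Ryw}. Then at y, □q holds; since □(□q→q) at x, □q→q at y, so q at y, i.e. Ryy.

□(□q → q)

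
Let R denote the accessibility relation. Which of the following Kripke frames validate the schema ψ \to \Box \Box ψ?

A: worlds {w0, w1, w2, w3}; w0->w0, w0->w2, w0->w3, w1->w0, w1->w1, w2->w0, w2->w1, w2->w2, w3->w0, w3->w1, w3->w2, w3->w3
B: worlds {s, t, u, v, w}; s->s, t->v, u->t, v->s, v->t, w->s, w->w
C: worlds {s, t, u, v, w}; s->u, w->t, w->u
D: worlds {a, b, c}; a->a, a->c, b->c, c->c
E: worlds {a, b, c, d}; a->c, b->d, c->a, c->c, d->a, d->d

C

This is the axiom for a generalized confluence (Geach) condition; its first-order frame correspondent is \forall x \forall z (x R^2 z \to \exists w (x = w \wedge z = w)).
A: fails — w0R²w1 but w0 ≠ w1.
B: fails — tR²s but t ≠ s.
C: ✓.
D: fails — aR²c but a ≠ c.
E: fails — aR²c but a ≠ c.
Valid on: C.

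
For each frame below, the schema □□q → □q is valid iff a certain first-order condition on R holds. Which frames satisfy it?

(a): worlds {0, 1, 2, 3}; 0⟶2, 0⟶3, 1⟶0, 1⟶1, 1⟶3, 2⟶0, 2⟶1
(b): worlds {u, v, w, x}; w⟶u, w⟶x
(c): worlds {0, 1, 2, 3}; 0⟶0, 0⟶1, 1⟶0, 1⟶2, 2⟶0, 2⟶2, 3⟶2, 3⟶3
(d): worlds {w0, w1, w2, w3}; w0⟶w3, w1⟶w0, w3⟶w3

This is the axiom for density; its first-order frame correspondent is ∀x ∀y (Rxy → ∃z (Rxz ∧ Rzy)).
(a): fails — R02 but no z with R0z and Rz2.
(b): fails — Rwu but no z with Rwz and Rzu.
(c): ✓.
(d): fails — Rw1w0 but no z with Rw1z and Rzw0.

(c)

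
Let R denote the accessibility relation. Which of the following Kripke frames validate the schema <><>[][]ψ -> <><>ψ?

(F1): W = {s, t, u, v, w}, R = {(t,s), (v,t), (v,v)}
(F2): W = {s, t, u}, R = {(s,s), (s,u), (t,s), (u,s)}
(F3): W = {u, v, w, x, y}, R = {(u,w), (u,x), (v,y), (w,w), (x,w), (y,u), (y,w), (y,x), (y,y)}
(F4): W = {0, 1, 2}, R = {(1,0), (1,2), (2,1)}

The schema corresponds to a generalized confluence (Geach) condition: forall x forall y (x R^2 y -> exists w (y R^2 w & x R^2 w)).
(F1): fails — vR²s but no w* with sR²w* and vR²w*.
(F2): holds.
(F3): holds.
(F4): fails — 2R²0 but no w with 0R²w and 2R²w.
Valid on: (F2), (F3).

(F2), (F3)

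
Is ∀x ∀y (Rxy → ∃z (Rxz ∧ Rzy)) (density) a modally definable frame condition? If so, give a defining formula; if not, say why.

Definable; □□r → □r defines it

This is a Sahlqvist condition; the C4 axiom □□r → □r defines it.
Suppose □□r→□r is valid. Take Rxy and set V(r)={w : xR²w}. Then □□r at x, so □r at x, so r at y, i.e. ∃z(Rxz∧Rzy).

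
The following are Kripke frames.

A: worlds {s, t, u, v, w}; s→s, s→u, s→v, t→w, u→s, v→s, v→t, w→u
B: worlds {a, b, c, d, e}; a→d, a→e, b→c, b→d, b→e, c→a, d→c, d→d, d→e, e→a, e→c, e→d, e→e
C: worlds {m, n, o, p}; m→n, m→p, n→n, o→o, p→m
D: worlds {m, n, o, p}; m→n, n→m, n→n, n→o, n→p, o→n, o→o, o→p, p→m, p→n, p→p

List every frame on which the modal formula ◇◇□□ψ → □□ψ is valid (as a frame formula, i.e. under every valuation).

Frame correspondent (Sahlqvist): ∀x ∀y ∀z ((xR²y ∧ xR²z) → ∃w (yR²w ∧ z = w)) — i.e. a generalized confluence (Geach) condition.
A: fails — sR²t, sR²s but no w* with tR²w* and s=w*.
B: fails — aR²c, aR²a but no w with cR²w and a=w.
C: fails — mR²n, mR²m but no w with nR²w and m=w.
D: holds.
Valid on: D.

D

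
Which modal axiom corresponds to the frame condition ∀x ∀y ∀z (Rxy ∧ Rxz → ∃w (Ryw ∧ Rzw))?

The condition is convergence. The .2 schema ◇□ψ → □◇ψ defines it.
Suppose ◇□ψ→□◇ψ is valid. Take Rxy, Rxz and set V(ψ)={w : Ryw}. Then □ψ at y so ◇□ψ at x, so □◇ψ at x, so ◇ψ at z, giving w with Rzw and Ryw.

◇□ψ → □◇ψ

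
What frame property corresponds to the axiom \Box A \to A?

Suppose □A→A is valid. At any x set V(A)={w : Rxw}. Then □A holds at x, so A holds at x, i.e. Rxx.
The converse is a direct semantic check.
So the correspondent is reflexivity.

reflexivity: \forall x Rxx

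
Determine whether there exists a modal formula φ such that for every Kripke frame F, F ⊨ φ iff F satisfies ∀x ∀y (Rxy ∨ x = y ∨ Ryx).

Any modally definable frame class is closed under disjoint unions.
Take 2 disjoint single-world reflexive frames: each is trivially connected, but their disjoint union has 2 worlds with no edge between distinct components, so it is not connected.
So no modal formula (or set of formulas) defines exactly the connected frames.

Not definable by any modal formula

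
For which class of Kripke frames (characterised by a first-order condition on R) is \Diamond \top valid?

◇⊤ holds at w iff w has a successor, so frame-validity of ◇⊤ is exactly seriality. Equivalently via □A → ◇A:
Suppose □A→◇A is valid. At any x set V(A)=W. Then □A at x, so ◇A at x, so x has a successor.
Conversely, any frame satisfying \forall x \exists y Rxy validates the schema.
Frame condition: \forall x \exists y Rxy.

seriality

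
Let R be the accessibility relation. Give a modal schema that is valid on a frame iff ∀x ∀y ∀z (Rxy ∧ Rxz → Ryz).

◇p → □◇p

A defining formula is ◇p → □◇p (the 5 axiom).
Suppose ◇p→□◇p is valid. Take Rxy, Rxz and set V(p)={y}. Then ◇p at x, so □◇p at x, so ◇p at z, so some w with Rzw has p; w=y, i.e. Rzy. By symmetry of the argument, Ryz.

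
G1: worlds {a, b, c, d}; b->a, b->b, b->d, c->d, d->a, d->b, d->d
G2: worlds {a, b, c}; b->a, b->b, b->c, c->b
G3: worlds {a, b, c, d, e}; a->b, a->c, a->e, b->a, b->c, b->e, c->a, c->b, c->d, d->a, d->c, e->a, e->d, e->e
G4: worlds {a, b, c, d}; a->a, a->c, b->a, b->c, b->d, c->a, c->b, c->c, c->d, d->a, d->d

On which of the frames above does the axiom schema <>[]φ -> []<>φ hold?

G3, G4

The schema corresponds to convergence: forall x forall y forall z (Rxy & Rxz -> exists w (Ryw & Rzw)).
G1: fails — Rbb and Rba but b and a have no common successor.
G2: fails — Rba and Rba but a and a have no common successor.
G3: condition met.
G4: condition met.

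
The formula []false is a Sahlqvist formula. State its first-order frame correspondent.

This is the Ver axiom.
Its frame correspondent is emptiness of R — forall x forall y ~Rxy.

emptiness of R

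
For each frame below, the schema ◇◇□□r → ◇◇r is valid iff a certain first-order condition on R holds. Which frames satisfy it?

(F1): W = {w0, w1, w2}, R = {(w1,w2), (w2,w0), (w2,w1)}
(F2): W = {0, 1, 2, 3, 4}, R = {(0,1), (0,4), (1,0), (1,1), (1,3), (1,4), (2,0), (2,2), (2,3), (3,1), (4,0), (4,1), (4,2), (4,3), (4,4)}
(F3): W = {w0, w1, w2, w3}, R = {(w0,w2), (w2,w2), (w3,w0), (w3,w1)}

Frame correspondent (Sahlqvist): ∀x ∀y (xR²y → ∃w (yR²w ∧ xR²w)) — i.e. a generalized confluence (Geach) condition.
(F1): fails — w1R²w0 but no w with w0R²w and w1R²w.
(F2): holds.
(F3): holds.

(F2), (F3)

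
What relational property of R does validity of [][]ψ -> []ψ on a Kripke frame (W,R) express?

density

Suppose □□ψ→□ψ is valid. Take Rxy and set V(ψ)={w : xR²w}. Then □□ψ at x, so □ψ at x, so ψ at y, i.e. ∃z(Rxz∧Rzy).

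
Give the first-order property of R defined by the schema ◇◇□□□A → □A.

∀x ∀y ∀z ((xR²y ∧ xRz) → ∃w (yR³w ∧ z = w))

This is a Sahlqvist (Geach-type) schema ◇^2□^3A → □^1◇^0A.
Minimal-valuation argument: fix x; take any y with xR^2y and any z with xR^1z. Set V(A) to the set of worlds R-reachable from y in exactly 3 steps. Then □^3A holds at y, so the antecedent holds at x; validity forces ◇^0A at z, giving a w with zR^0w and yR^3w.
First-order correspondent: ∀x ∀y ∀z ((xR²y ∧ xRz) → ∃w (yR³w ∧ z = w)).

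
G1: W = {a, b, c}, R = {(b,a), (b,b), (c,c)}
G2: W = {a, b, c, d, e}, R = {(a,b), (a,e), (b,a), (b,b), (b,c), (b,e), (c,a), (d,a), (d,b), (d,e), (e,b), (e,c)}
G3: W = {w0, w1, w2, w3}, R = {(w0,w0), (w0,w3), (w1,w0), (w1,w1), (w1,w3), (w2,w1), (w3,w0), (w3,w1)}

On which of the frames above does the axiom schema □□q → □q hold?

G1, G3

Frame correspondent (Sahlqvist): ∀x ∀y (Rxy → ∃z (Rxz ∧ Rzy)) — i.e. density.
G1: condition met.
G2: fails — Rca but no z with Rcz and Rza.
G3: condition met.
Valid on: G1, G3.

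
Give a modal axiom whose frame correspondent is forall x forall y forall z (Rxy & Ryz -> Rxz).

A defining formula is □ψ → □□ψ (the 4 axiom).
Suppose □ψ→□□ψ is valid. Take Rxy, Ryz and set V(ψ)={w : Rxw}. Then □ψ at x, so □□ψ at x, so □ψ at y, so ψ at z, i.e. Rxz.

□ψ → □□ψ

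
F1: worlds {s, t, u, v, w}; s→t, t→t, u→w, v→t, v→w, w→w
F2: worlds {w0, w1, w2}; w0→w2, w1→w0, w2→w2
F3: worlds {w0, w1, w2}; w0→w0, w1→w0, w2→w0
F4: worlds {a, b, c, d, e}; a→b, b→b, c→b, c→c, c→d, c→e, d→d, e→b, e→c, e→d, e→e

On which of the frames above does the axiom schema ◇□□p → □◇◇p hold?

The schema corresponds to a generalized confluence (Geach) condition: ∀x ∀y ∀z ((xRy ∧ xRz) → ∃w (yR²w ∧ zR²w)).
F1: fails — vRt, vRw but no w* with tR²w* and wR²w*.
F2: condition met.
F3: condition met.
F4: fails — cRb, cRd but no w with bR²w and dR²w.

F2, F3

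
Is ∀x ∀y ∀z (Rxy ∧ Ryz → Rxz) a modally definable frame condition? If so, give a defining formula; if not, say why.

Yes — defined by □q → □□q

The condition is transitivity. A defining modal formula is □q → □□q.
Suppose □q→□□q is valid. Take Rxy, Ryz and set V(q)={w : Rxw}. Then □q at x, so □□q at x, so □q at y, so q at z, i.e. Rxz.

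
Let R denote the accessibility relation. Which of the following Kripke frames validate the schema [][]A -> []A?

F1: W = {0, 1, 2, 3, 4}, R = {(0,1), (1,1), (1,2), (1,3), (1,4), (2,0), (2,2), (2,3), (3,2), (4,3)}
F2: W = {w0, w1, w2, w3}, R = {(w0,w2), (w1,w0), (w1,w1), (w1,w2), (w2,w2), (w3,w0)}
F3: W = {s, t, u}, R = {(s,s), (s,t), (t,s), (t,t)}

Frame correspondent (Sahlqvist): forall x forall y (Rxy -> exists z (Rxz & Rzy)) — i.e. density.
F1: fails — R43 but no z with R4z and Rz3.
F2: fails — Rw3w0 but no z with Rw3z and Rzw0.
F3: satisfies the condition.
Valid on: F3.

F3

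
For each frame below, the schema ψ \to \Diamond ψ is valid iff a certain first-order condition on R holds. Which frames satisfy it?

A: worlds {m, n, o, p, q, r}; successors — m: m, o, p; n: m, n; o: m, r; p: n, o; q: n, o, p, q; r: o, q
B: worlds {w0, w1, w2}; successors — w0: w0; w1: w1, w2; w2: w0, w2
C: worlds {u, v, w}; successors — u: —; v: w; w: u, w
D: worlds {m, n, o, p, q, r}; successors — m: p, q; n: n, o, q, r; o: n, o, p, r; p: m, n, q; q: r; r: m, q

B

Frame correspondent (Sahlqvist): \forall x Rxx — i.e. reflexivity.
A: fails — world o does not see itself.
B: condition met.
C: fails — world u does not see itself.
D: fails — world m does not see itself.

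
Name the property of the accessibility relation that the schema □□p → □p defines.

density: ∀x ∀y (Rxy → ∃z (Rxz ∧ Rzy))

This is the C4 axiom.
It corresponds to density: ∀x ∀y (Rxy → ∃z (Rxz ∧ Rzy)).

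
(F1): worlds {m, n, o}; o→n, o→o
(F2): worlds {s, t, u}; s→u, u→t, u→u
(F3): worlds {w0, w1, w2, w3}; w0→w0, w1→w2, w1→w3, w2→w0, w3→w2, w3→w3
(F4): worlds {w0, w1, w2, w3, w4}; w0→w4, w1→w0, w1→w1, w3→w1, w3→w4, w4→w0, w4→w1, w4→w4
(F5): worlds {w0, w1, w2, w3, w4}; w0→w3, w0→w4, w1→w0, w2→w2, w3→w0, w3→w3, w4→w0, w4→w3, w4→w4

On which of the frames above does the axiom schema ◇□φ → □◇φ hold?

Frame correspondent (Sahlqvist): ∀x ∀y ∀z (Rxy ∧ Rxz → ∃w (Ryw ∧ Rzw)) — i.e. convergence.
(F1): fails — Roo and Ron but o and n have no common successor.
(F2): fails — Rut and Rut but t and t have no common successor.
(F3): fails — Rw1w2 and Rw1w3 but w2 and w3 have no common successor.
(F4): fails — Rw1w1 and Rw1w0 but w1 and w0 have no common successor.
(F5): condition met.
Valid on: (F5).

(F5)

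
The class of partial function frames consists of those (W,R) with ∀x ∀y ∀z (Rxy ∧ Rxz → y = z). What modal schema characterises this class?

A defining formula is ◇p → □p (the CD axiom).
Suppose ◇p→□p is valid. Take Rxy, Rxz and set V(p)={y}. Then ◇p at x, so □p at x, so p at z, i.e. z=y.

◇p → □p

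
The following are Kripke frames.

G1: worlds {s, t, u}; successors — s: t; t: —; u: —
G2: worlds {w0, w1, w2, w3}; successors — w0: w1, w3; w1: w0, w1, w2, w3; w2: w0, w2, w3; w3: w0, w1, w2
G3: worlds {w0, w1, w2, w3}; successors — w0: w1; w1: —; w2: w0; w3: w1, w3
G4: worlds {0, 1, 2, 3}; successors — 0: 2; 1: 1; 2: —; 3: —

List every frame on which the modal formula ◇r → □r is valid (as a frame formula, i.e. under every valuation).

G1, G4

Frame correspondent (Sahlqvist): ∀x ∀y ∀z (Rxy ∧ Rxz → y = z) — i.e. partial functionality.
G1: condition met.
G2: fails — w0 sees both w1 and w3.
G3: fails — w3 sees both w1 and w3.
G4: condition met.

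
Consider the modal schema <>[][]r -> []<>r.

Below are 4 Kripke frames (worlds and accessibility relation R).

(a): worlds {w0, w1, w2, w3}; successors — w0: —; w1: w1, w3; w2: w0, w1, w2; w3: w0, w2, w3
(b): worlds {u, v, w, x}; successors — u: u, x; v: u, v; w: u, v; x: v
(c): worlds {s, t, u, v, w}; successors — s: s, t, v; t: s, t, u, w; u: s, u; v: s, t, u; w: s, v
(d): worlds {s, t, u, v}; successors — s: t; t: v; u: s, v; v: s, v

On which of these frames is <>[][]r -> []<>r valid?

The schema corresponds to a generalized confluence (Geach) condition: forall x forall y forall z ((xRy & xRz) -> exists w (y R^2 w & zRw)).
(a): fails — w2Rw0, w2Rw0 but no w with w0R²w and w0Rw.
(b): condition met.
(c): condition met.
(d): fails — uRs, uRs but no w with sR²w and sRw.
Valid on: (b), (c).

(b), (c)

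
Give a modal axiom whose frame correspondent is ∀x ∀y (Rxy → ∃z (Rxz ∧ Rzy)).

This is density; the standard corresponding axiom is C4: □□s → □s.
Suppose □□s→□s is valid. Take Rxy and set V(s)={w : xR²w}. Then □□s at x, so □s at x, so s at y, i.e. ∃z(Rxz∧Rzy).

□□s → □s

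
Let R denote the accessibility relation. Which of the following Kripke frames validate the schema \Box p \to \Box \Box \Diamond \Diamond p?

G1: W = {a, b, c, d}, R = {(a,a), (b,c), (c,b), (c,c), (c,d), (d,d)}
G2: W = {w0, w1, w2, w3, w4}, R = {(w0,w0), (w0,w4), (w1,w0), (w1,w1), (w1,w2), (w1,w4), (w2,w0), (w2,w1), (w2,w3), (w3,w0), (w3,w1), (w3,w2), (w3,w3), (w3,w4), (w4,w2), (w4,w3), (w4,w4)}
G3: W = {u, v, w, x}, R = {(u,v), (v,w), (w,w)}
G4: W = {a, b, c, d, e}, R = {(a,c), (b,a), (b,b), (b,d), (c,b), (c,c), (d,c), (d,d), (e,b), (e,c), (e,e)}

G2, G4

This is the axiom for a generalized confluence (Geach) condition; its first-order frame correspondent is \forall x \forall z (x R^2 z \to \exists w (xRw \wedge z R^2 w)).
G1: fails — bR²d but no w with bRw and dR²w.
G2: condition met.
G3: fails — uR²w but no t with uRt and wR²t.
G4: condition met.
Valid on: G2, G4.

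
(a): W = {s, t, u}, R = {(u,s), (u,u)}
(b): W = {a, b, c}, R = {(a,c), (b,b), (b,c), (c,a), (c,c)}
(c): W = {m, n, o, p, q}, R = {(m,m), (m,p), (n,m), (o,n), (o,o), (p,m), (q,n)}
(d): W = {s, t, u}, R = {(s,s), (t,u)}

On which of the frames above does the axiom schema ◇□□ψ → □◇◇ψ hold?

This is the axiom for a generalized confluence (Geach) condition; its first-order frame correspondent is ∀x ∀y ∀z ((xRy ∧ xRz) → ∃w (yR²w ∧ zR²w)).
(a): fails — uRs, uRs but no w with sR²w and sR²w.
(b): condition met.
(c): condition met.
(d): fails — tRu, tRu but no w with uR²w and uR²w.
Valid on: (b), (c).

(b), (c)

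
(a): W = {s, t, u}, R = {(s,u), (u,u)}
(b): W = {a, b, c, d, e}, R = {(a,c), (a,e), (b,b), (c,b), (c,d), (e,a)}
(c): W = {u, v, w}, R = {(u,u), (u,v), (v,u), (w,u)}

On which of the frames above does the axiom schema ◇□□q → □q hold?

Frame correspondent (Sahlqvist): ∀x ∀y ∀z ((xRy ∧ xRz) → ∃w (yR²w ∧ z = w)) — i.e. a generalized confluence (Geach) condition.
(a): ✓.
(b): fails — aRc, aRc but no w with cR²w and c=w.
(c): ✓.

(a), (c)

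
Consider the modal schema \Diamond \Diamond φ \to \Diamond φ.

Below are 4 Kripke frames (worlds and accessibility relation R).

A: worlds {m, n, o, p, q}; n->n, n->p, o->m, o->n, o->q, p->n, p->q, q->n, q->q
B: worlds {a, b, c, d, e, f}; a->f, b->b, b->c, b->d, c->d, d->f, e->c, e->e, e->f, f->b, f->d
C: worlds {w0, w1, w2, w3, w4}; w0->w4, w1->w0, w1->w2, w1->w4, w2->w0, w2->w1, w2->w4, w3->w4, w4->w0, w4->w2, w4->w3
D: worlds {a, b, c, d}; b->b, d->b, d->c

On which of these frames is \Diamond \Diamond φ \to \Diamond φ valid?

D

Frame correspondent (Sahlqvist): \forall x \forall y \forall z (Rxy \wedge Ryz \to Rxz) — i.e. transitivity.
A: fails — Ron and Rnp but not Rop.
B: fails — Rcd and Rdf but not Rcf.
C: fails — Rw1w2 and Rw2w1 but not Rw1w1.
D: condition met.
Valid on: D.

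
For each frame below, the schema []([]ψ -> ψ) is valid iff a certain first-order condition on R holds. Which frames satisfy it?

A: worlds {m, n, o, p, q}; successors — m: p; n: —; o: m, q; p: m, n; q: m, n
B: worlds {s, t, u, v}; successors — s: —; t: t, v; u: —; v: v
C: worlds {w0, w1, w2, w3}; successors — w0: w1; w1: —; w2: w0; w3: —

Frame correspondent (Sahlqvist): forall x forall y (Rxy -> Ryy) — i.e. shift-reflexivity.
A: fails — Rom but not Rmm.
B: ✓.
C: fails — Rw0w1 but not Rw1w1.

B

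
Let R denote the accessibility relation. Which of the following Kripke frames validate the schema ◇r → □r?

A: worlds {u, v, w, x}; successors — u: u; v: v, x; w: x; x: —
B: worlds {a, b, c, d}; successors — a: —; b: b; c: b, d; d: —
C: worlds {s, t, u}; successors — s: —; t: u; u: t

Frame correspondent (Sahlqvist): ∀x ∀y ∀z (Rxy ∧ Rxz → y = z) — i.e. partial functionality.
A: fails — v sees both v and x.
B: fails — c sees both b and d.
C: ✓.
Valid on: C.

C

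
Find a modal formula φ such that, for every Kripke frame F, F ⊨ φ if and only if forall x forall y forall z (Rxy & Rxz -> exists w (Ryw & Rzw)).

◇□r → □◇r

A defining formula is ◇□r → □◇r (the .2 axiom).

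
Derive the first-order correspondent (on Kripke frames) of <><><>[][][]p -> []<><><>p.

This is a Sahlqvist (Geach-type) schema ◇^3□^3p → □^1◇^3p.
Minimal-valuation argument: fix x; take any y with xR^3y and any z with xR^1z. Set V(p) to the set of worlds R-reachable from y in exactly 3 steps. Then □^3p holds at y, so the antecedent holds at x; validity forces ◇^3p at z, giving a w with zR^3w and yR^3w.
First-order correspondent: forall x forall y forall z ((x R^3 y & xRz) -> exists w (y R^3 w & z R^3 w)).

forall x forall y forall z ((x R^3 y & xRz) -> exists w (y R^3 w & z R^3 w))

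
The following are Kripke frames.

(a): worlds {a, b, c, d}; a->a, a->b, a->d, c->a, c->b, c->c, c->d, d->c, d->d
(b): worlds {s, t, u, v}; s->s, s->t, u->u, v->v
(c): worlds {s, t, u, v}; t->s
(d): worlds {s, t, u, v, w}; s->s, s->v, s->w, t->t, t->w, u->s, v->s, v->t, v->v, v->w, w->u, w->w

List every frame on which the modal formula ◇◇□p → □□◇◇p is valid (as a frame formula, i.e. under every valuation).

Frame correspondent (Sahlqvist): ∀x ∀y ∀z ((xR²y ∧ xR²z) → ∃w (yRw ∧ zR²w)) — i.e. a generalized confluence (Geach) condition.
(a): fails — aR²a, aR²b but no w with aRw and bR²w.
(b): fails — sR²s, sR²t but no w with sRw and tR²w.
(c): ✓.
(d): fails — sR²u, sR²t but no w* with uRw* and tR²w*.
Valid on: (c).

(c)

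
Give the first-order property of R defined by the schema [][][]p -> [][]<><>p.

This is a Sahlqvist (Geach-type) schema ◇^0□^3p → □^2◇^2p.
Minimal-valuation argument: fix x; take any y with xR^0y and any z with xR^2z. Set V(p) to the set of worlds R-reachable from y in exactly 3 steps. Then □^3p holds at y, so the antecedent holds at x; validity forces ◇^2p at z, giving a w with zR^2w and yR^3w.
First-order correspondent: forall x forall z (x R^2 z -> exists w (x R^3 w & z R^2 w)).

forall x forall z (x R^2 z -> exists w (x R^3 w & z R^2 w))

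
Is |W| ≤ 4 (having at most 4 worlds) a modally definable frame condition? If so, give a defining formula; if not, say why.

Not definable by any modal formula

Any modally definable frame class is closed under disjoint unions.
Any modal formula valid on each of 5 disjoint one-world frames is valid on their disjoint union (validity is preserved under disjoint unions). Each one-world frame has |W|=1≤4, but the union has |W|=5.
So the class is not modally definable.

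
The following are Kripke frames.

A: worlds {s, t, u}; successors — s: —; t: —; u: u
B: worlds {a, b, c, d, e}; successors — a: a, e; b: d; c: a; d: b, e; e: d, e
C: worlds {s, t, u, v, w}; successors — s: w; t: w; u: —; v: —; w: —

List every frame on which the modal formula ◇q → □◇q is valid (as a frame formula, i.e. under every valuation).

A

This is the axiom for the Euclidean property; its first-order frame correspondent is ∀x ∀y ∀z (Rxy ∧ Rxz → Ryz).
A: condition met.
B: fails — Rae and Raa but not Rea.
C: fails — Rsw and Rsw but not Rww.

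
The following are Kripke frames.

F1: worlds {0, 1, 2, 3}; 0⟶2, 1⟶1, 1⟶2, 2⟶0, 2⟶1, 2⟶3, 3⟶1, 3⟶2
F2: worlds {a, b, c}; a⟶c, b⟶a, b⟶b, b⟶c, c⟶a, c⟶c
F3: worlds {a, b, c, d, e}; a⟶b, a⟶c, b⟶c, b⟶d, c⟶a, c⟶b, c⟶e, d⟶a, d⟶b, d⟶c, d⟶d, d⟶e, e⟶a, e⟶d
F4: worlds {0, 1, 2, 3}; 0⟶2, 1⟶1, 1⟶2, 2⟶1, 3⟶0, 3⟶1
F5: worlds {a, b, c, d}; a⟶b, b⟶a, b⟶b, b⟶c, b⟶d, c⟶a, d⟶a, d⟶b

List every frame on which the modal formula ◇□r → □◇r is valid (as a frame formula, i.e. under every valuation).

F1, F2, F4

Frame correspondent (Sahlqvist): ∀x ∀y ∀z (Rxy ∧ Rxz → ∃w (Ryw ∧ Rzw)) — i.e. convergence.
F1: ✓.
F2: ✓.
F3: fails — Rab and Rac but b and c have no common successor.
F4: ✓.
F5: fails — Rbc and Rba but c and a have no common successor.
Valid on: F1, F2, F4.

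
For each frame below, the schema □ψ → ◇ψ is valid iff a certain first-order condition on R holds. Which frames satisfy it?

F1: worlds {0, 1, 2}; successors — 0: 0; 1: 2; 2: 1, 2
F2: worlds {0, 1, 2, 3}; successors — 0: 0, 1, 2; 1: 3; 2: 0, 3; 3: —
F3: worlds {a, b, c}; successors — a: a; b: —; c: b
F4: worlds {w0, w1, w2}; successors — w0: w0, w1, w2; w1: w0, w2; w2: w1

Frame correspondent (Sahlqvist): ∀x ∃y Rxy — i.e. seriality.
F1: ✓.
F2: fails — world 3 has no successor.
F3: fails — world b has no successor.
F4: ✓.
Valid on: F1, F4.

F1, F4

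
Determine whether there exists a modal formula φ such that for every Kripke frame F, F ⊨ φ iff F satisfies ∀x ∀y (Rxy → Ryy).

Yes — defined by □(□q → q)

The condition is shift-reflexivity. A defining modal formula is □(□q → q).
Suppose □(□q→q) is valid. Take Rxy and set V(q)={w : Ryw}. Then at y, □q holds; since □(□q→q) at x, □q→q at y, so q at y, i.e. Ryy.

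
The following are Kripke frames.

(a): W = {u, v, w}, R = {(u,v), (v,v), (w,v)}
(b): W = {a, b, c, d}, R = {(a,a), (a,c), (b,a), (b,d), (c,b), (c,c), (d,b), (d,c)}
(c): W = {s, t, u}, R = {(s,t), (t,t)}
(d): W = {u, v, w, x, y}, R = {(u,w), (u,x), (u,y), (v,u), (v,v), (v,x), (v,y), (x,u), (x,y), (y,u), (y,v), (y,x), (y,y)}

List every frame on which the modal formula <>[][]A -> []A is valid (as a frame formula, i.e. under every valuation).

Frame correspondent (Sahlqvist): forall x forall y forall z ((xRy & xRz) -> exists w (y R^2 w & z = w)) — i.e. a generalized confluence (Geach) condition.
(a): holds.
(b): fails — bRa, bRd but no w with aR²w and d=w.
(c): holds.
(d): fails — uRw, uRw but no t with wR²t and w=t.

(a), (c)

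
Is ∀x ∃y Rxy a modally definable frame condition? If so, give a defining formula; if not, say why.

Yes: it is seriality, defined by the D schema □r → ◇r.
Suppose □r→◇r is valid. At any x set V(r)=W. Then □r at x, so ◇r at x, so x has a successor.

Yes, by □r → ◇r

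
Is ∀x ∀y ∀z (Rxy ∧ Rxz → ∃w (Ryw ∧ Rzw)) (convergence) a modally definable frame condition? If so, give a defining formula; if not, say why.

This is a Sahlqvist condition; the .2 axiom ◇□q → □◇q defines it.

Yes — defined by ◇□q → □◇q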